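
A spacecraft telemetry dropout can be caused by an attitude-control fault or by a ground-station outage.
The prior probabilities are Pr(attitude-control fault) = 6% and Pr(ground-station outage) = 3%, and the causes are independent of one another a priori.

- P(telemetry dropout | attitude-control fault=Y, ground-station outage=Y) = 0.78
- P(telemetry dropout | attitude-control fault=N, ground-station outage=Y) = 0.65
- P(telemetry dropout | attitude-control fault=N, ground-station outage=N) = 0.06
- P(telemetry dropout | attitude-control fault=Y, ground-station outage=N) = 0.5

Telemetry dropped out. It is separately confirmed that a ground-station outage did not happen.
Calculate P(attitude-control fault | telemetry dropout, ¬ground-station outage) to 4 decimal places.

P(attitude-control fault | telemetry dropout, ¬ground-station outage) ≈ 0.3472

Enumerate both values of attitude-control fault and weight by the priors:
  P(telemetry dropout | ¬ground-station outage) = 0.06×0.94 + 0.5×0.06
        = 0.056400 + 0.030000 = 0.086400
Keeping only the attitude-control fault-present terms gives 0.030000, so
  P(attitude-control fault | telemetry dropout, ¬ground-station outage) = 0.030000 / 0.086400 ≈ 0.3472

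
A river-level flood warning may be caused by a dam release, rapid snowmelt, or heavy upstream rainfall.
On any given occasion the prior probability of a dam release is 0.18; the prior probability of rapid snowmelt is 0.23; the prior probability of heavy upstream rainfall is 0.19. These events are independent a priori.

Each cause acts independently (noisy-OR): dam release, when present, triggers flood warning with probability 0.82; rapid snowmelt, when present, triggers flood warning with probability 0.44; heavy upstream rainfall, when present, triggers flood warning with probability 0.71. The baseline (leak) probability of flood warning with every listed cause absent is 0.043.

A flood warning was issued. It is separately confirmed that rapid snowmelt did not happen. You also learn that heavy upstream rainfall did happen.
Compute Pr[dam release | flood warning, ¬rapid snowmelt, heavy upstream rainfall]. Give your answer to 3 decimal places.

Pr[dam release | flood warning, ¬rapid snowmelt, heavy upstream rainfall] ≈ 0.224

Under noisy-OR, P(flood warning | causes) = 1 − (1−0.043)·∏(1−qᵢ) over the active causes.
For the numerator, keep only dam release=true terms: 0.950045*0.18 = 0.171008
Normalizer over all consistent configurations: 0.72247*0.82 + 0.950045*0.18 = 0.763433
Posterior = 0.171008 / 0.763433 ≈ 0.224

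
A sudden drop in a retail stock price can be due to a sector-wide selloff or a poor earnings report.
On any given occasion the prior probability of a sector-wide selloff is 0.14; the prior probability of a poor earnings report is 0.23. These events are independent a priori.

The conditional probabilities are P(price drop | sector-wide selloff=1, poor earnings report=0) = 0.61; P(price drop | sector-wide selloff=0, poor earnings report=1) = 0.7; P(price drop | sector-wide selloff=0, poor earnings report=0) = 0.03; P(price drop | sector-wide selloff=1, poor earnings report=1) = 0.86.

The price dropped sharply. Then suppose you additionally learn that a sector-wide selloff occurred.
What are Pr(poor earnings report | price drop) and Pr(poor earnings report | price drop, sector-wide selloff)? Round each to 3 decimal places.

Weight on poor earnings report=true, given the evidence: 0.138460 + 0.027692 = 0.166152
The normalizing constant is 0.03×0.86×0.77 + 0.7×0.86×0.23 + 0.61×0.14×0.77 + 0.86×0.14×0.23 = 0.251776
Posterior = 0.166152 / 0.251776 ≈ 0.660

With the extra evidence:
By total probability over both values of poor earnings report:
  P(price drop | sector-wide selloff) = 0.61*0.77 + 0.86*0.23
        = 0.469700 + 0.197800 = 0.667500
Configurations with poor earnings report contribute 0.197800, so
  P(poor earnings report | price drop, sector-wide selloff) = 0.197800 / 0.667500 ≈ 0.296
This is intercausal reasoning (explaining away): once sector-wide selloff accounts for the price drop, poor earnings report becomes less likely.

Pr(poor earnings report | price drop) ≈ 0.660; Pr(poor earnings report | price drop, sector-wide selloff) ≈ 0.296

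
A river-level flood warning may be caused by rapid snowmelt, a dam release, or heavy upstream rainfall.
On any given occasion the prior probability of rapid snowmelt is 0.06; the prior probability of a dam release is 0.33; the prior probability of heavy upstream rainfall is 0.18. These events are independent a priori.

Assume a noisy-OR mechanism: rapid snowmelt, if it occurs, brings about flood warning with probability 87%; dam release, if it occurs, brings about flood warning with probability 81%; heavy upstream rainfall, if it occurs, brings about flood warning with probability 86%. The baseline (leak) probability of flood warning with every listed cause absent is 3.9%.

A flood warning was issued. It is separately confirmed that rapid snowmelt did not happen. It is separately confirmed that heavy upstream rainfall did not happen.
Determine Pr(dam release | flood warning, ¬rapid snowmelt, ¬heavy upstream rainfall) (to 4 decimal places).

Pr(dam release | flood warning, ¬rapid snowmelt, ¬heavy upstream rainfall) ≈ 0.9117

Under noisy-OR, P(flood warning | causes) = 1 − (1−0.039)·∏(1−qᵢ) over the active causes.
For the numerator, keep only dam release=true terms: 0.81741*0.33 = 0.269745
The normalizing constant is 0.039*0.67 + 0.81741*0.33 = 0.295875
P(dam release | flood warning, ¬rapid snowmelt, ¬heavy upstream rainfall) = 0.269745/0.295875 ≈ 0.9117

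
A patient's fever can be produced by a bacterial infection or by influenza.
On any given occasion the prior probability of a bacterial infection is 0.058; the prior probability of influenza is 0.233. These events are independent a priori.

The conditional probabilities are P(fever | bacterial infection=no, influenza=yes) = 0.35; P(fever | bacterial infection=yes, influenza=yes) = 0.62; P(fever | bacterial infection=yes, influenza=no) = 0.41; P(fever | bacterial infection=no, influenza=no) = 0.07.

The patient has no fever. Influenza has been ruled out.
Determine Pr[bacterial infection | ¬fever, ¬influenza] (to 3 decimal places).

P(¬fever | ¬influenza) = 0.93*0.942 + 0.59*0.058 = 0.876060 + 0.034220 = 0.910280
Restricting to configurations with bacterial infection present: 0.59*0.058 = 0.034220.
P(bacterial infection | ¬fever, ¬influenza) = 0.034220 / 0.910280 ≈ 0.038

Pr[bacterial infection | ¬fever, ¬influenza] ≈ 0.038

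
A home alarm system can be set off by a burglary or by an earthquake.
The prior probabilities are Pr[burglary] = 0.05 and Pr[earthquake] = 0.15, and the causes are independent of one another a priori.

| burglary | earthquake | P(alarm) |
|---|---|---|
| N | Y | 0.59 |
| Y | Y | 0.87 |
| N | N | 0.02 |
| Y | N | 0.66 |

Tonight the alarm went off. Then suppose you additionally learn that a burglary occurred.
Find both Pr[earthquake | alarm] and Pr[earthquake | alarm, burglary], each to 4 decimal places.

Enumerate the 4 (burglary, earthquake) configurations and weight by the priors:
  P(alarm) = 0.02*0.95*0.85 + 0.59*0.95*0.15 + 0.66*0.05*0.85 + 0.87*0.05*0.15
        = 0.016150 + 0.084075 + 0.028050 + 0.006525 = 0.134800
Keeping only the earthquake-present terms gives 0.090600, so
  P(earthquake | alarm) = 0.090600 / 0.134800 ≈ 0.6721

With the extra evidence:
P(alarm | burglary) = 0.66·0.85 + 0.87·0.15 = 0.561000 + 0.130500 = 0.691500
Restricting to configurations with earthquake present: 0.87·0.15 = 0.130500.
Hence the posterior is 0.130500/0.691500 ≈ 0.1887.

Pr[earthquake | alarm] ≈ 0.6721; Pr[earthquake | alarm, burglary] ≈ 0.1887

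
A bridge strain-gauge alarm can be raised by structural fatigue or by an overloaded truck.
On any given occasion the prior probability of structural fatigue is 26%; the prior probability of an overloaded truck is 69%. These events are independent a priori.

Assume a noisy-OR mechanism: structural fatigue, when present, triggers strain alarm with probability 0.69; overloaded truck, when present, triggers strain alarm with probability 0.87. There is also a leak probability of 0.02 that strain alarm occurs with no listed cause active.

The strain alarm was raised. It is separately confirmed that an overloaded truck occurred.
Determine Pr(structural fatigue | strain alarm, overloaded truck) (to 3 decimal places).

Under noisy-OR, P(strain alarm | causes) = 1 − (1−0.02)·∏(1−qᵢ) over the active causes.
Numerator (weight on configurations with structural fatigue): 0.960506×0.26 = 0.249732
The normalizing constant is 0.8726×0.74 + 0.960506×0.26 = 0.895456
P(structural fatigue | strain alarm, overloaded truck) = 0.249732/0.895456 ≈ 0.279

Pr(structural fatigue | strain alarm, overloaded truck) ≈ 0.279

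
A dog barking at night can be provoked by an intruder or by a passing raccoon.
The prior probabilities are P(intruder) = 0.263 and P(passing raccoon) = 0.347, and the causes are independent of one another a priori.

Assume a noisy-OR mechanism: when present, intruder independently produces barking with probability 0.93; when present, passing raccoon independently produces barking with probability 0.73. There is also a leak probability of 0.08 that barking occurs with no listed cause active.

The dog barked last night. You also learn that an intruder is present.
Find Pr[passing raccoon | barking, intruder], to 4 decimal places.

Pr[passing raccoon | barking, intruder] ≈ 0.3582

Under noisy-OR, P(barking | causes) = 1 − (1−0.08)·∏(1−qᵢ) over the active causes.
Sum P(barking|·) weighted by the priors over both values of passing raccoon:
  P(barking | intruder) = 0.9356×0.653 + 0.982612×0.347
        = 0.610947 + 0.340966 = 0.951913
Keeping only the passing raccoon-present terms gives 0.340966, so
  P(passing raccoon | barking, intruder) = 0.340966 / 0.951913 ≈ 0.3582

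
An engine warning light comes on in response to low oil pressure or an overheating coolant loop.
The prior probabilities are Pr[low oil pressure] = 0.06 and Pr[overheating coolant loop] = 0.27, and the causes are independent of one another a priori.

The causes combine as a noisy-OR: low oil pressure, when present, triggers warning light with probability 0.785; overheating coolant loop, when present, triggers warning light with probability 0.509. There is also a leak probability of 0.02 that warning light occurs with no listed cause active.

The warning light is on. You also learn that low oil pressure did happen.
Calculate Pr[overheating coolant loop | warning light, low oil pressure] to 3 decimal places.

Pr[overheating coolant loop | warning light, low oil pressure] ≈ 0.296

Under noisy-OR, P(warning light | causes) = 1 − (1−0.02)·∏(1−qᵢ) over the active causes.
Enumerate both values of overheating coolant loop and weight by the priors:
  P(warning light | low oil pressure) = 0.7893·0.73 + 0.896546·0.27
        = 0.576189 + 0.242067 = 0.818256
Keeping only the overheating coolant loop-present terms gives 0.242067, so
  P(overheating coolant loop | warning light, low oil pressure) = 0.242067 / 0.818256 ≈ 0.296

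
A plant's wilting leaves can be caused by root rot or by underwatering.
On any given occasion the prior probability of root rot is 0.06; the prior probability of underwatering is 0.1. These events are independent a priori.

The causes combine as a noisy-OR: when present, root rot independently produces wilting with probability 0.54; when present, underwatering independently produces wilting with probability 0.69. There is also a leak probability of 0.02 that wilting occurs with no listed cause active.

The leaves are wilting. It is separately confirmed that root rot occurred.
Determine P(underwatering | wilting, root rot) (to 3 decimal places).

Under noisy-OR, P(wilting | causes) = 1 − (1−0.02)·∏(1−qᵢ) over the active causes.
Enumerate both values of underwatering and weight by the priors:
  P(wilting | root rot) = 0.5492×0.9 + 0.860252×0.1
        = 0.494280 + 0.086025 = 0.580305
The terms with underwatering present sum to 0.086025, so
  P(underwatering | wilting, root rot) = 0.086025 / 0.580305 ≈ 0.148

P(underwatering | wilting, root rot) ≈ 0.148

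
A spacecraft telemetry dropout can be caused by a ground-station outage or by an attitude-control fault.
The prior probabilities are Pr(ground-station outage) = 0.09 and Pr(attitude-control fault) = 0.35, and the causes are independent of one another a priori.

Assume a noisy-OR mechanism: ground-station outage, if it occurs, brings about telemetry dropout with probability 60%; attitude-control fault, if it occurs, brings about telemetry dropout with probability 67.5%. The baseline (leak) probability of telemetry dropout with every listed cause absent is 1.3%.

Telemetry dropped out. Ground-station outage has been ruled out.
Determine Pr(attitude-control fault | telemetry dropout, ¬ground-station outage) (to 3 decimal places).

Pr(attitude-control fault | telemetry dropout, ¬ground-station outage) ≈ 0.966

Under noisy-OR, P(telemetry dropout | causes) = 1 − (1−0.013)·∏(1−qᵢ) over the active causes.
By total probability over both values of attitude-control fault:
  P(telemetry dropout | ¬ground-station outage) = 0.013*0.65 + 0.679225*0.35
        = 0.008450 + 0.237729 = 0.246179
The terms with attitude-control fault present sum to 0.237729, so
  P(attitude-control fault | telemetry dropout, ¬ground-station outage) = 0.237729 / 0.246179 ≈ 0.966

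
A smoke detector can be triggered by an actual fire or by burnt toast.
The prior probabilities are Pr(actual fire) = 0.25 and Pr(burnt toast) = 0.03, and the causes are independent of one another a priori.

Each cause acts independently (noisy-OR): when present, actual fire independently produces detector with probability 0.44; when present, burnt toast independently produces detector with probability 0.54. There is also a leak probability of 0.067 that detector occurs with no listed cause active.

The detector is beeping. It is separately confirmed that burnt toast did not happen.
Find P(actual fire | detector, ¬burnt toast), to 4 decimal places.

P(actual fire | detector, ¬burnt toast) ≈ 0.7038

Under noisy-OR, P(detector | causes) = 1 − (1−0.067)·∏(1−qᵢ) over the active causes.
By total probability over both values of actual fire:
  P(detector | ¬burnt toast) = 0.067*0.75 + 0.47752*0.25
        = 0.050250 + 0.119380 = 0.169630
Configurations with actual fire contribute 0.119380, so
  P(actual fire | detector, ¬burnt toast) = 0.119380 / 0.169630 ≈ 0.7038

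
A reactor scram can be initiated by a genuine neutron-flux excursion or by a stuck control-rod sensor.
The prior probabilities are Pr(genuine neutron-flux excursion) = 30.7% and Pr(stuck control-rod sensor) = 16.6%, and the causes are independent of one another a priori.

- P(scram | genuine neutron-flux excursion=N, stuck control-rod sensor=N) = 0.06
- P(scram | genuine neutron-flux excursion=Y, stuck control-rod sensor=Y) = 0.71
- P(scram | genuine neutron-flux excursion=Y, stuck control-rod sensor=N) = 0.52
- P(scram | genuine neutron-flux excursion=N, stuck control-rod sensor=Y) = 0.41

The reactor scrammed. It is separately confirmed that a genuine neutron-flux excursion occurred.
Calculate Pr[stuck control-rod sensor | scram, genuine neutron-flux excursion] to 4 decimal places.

Weight on stuck control-rod sensor=true, given the evidence: 0.71×0.166 = 0.117860
Normalizer over all consistent configurations: 0.52×0.834 + 0.71×0.166 = 0.551540
Posterior = 0.117860 / 0.551540 ≈ 0.2137

Pr[stuck control-rod sensor | scram, genuine neutron-flux excursion] ≈ 0.2137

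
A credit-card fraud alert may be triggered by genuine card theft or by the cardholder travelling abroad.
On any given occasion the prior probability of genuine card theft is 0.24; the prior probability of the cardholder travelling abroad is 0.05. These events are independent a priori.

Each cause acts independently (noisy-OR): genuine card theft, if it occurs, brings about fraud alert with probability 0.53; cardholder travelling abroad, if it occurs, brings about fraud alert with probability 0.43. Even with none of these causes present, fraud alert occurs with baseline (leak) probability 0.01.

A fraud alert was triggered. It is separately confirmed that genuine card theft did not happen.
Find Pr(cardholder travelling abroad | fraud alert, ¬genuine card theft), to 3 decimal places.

Pr(cardholder travelling abroad | fraud alert, ¬genuine card theft) ≈ 0.696

Under noisy-OR, P(fraud alert | causes) = 1 − (1−0.01)·∏(1−qᵢ) over the active causes.
Numerator (weight on configurations with cardholder travelling abroad): 0.4357·0.05 = 0.021785
The normalizing constant is 0.01·0.95 + 0.4357·0.05 = 0.031285
Posterior = 0.021785 / 0.031285 ≈ 0.696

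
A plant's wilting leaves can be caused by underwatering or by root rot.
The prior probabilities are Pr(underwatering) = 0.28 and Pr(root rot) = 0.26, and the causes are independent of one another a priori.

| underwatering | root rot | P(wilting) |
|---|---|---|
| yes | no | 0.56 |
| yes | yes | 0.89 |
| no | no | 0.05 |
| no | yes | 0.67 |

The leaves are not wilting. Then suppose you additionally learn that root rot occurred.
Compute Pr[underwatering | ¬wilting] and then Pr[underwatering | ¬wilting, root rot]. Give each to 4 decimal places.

Sum P(¬wilting|·) weighted by the priors over the 4 (underwatering, root rot) configurations:
  P(¬wilting) = 0.95*0.72*0.74 + 0.33*0.72*0.26 + 0.44*0.28*0.74 + 0.11*0.28*0.26
        = 0.506160 + 0.061776 + 0.091168 + 0.008008 = 0.667112
Keeping only the underwatering-present terms gives 0.099176, so
  P(underwatering | ¬wilting) = 0.099176 / 0.667112 ≈ 0.1487

Now condition on the additional information:
P(¬wilting | root rot) = 0.33·0.72 + 0.11·0.28 = 0.237600 + 0.030800 = 0.268400
Of this, 0.030800 comes from 0.11·0.28 (the underwatering=true cases).
So P(underwatering | ¬wilting, root rot) = 0.030800/0.268400 ≈ 0.1148.

Pr[underwatering | ¬wilting] ≈ 0.1487; Pr[underwatering | ¬wilting, root rot] ≈ 0.1148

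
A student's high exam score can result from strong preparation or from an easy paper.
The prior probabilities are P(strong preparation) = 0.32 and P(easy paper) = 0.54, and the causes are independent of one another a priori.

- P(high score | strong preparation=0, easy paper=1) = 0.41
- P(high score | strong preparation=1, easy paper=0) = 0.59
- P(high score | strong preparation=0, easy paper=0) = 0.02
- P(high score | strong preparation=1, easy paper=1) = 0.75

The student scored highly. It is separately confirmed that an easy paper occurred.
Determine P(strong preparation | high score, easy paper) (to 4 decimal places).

P(strong preparation | high score, easy paper) ≈ 0.4626

P(high score | easy paper) = 0.41*0.68 + 0.75*0.32 = 0.278800 + 0.240000 = 0.518800
Restricting to configurations with strong preparation present: 0.75*0.32 = 0.240000.
Hence the posterior is 0.240000/0.518800 ≈ 0.4626.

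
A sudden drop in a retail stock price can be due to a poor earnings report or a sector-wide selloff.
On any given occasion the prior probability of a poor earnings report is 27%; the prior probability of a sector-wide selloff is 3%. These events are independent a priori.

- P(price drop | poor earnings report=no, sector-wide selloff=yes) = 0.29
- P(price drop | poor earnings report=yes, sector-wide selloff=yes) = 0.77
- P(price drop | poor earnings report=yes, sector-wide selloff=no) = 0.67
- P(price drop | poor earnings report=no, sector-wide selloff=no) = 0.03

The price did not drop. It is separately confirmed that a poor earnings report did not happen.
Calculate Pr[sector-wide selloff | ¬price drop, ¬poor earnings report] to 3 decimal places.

For the numerator, keep only sector-wide selloff=true terms: 0.71×0.03 = 0.021300
Denominator P(¬price drop | ¬poor earnings report): 0.97×0.97 + 0.71×0.03 = 0.962200
Posterior = 0.021300 / 0.962200 ≈ 0.022

Pr[sector-wide selloff | ¬price drop, ¬poor earnings report] ≈ 0.022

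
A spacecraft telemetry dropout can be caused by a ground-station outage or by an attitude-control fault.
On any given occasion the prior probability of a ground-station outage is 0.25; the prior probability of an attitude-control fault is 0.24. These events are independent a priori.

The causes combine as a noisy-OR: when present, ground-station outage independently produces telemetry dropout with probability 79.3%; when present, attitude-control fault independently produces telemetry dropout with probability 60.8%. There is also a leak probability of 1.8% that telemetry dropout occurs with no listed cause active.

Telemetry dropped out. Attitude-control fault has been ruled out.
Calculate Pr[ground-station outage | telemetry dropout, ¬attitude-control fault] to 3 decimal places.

Under noisy-OR, P(telemetry dropout | causes) = 1 − (1−0.018)·∏(1−qᵢ) over the active causes.
P(telemetry dropout | ¬attitude-control fault) = 0.018×0.75 + 0.796726×0.25 = 0.013500 + 0.199182 = 0.212682
Of this, 0.199182 comes from 0.796726×0.25 (the ground-station outage=true cases).
P(ground-station outage | telemetry dropout, ¬attitude-control fault) = 0.199182 / 0.212682 ≈ 0.937

Pr[ground-station outage | telemetry dropout, ¬attitude-control fault] ≈ 0.937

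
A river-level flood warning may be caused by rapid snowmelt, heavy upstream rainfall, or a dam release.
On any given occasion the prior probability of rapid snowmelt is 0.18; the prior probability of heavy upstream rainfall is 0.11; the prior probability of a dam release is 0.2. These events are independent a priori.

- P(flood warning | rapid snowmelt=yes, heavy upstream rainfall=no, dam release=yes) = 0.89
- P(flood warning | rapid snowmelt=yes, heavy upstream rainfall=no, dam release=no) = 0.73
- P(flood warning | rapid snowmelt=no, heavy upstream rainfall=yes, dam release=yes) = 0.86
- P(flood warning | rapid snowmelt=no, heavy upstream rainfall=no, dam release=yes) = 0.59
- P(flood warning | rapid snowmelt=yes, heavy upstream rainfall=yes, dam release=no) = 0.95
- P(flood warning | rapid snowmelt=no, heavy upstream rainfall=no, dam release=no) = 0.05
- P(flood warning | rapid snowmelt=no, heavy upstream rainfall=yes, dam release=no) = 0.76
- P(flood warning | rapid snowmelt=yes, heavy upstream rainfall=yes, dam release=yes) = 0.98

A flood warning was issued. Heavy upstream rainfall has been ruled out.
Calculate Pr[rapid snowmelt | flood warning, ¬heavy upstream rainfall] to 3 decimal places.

P(flood warning | ¬heavy upstream rainfall) = 0.05*0.82*0.8 + 0.59*0.82*0.2 + 0.73*0.18*0.8 + 0.89*0.18*0.2 = 0.032800 + 0.096760 + 0.105120 + 0.032040 = 0.266720
Of this, 0.137160 comes from 0.105120 + 0.032040 (the rapid snowmelt=true cases).
Hence the posterior is 0.137160/0.266720 ≈ 0.514.

Pr[rapid snowmelt | flood warning, ¬heavy upstream rainfall] ≈ 0.514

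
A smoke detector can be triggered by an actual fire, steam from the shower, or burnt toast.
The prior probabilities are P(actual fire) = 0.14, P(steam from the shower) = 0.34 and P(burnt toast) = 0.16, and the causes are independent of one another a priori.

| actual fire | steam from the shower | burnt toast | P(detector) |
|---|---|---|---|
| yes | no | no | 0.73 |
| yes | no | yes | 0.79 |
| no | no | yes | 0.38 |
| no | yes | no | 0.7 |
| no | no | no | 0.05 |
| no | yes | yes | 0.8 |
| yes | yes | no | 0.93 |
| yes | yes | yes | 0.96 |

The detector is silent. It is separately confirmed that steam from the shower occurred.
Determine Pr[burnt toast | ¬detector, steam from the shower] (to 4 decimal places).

Sum P(¬detector|·) weighted by the priors over the 4 (actual fire, burnt toast) configurations:
  P(¬detector | steam from the shower) = 0.3×0.86×0.84 + 0.2×0.86×0.16 + 0.07×0.14×0.84 + 0.04×0.14×0.16
        = 0.216720 + 0.027520 + 0.008232 + 0.000896 = 0.253368
Configurations with burnt toast contribute 0.028416, so
  P(burnt toast | ¬detector, steam from the shower) = 0.028416 / 0.253368 ≈ 0.1122

Pr[burnt toast | ¬detector, steam from the shower] ≈ 0.1122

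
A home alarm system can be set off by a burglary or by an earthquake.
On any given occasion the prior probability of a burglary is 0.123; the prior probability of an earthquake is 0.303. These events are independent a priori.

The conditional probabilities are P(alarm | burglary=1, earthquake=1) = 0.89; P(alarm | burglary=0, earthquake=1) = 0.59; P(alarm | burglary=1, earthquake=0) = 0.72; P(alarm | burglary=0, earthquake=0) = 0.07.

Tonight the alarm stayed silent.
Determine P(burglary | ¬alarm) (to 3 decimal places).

Sum P(¬alarm|·) weighted by the priors over the 4 (burglary, earthquake) configurations:
  P(¬alarm) = 0.93*0.877*0.697 + 0.41*0.877*0.303 + 0.28*0.123*0.697 + 0.11*0.123*0.303
        = 0.568480 + 0.108950 + 0.024005 + 0.004100 = 0.705535
Keeping only the burglary-present terms gives 0.028105, so
  P(burglary | ¬alarm) = 0.028105 / 0.705535 ≈ 0.040

P(burglary | ¬alarm) ≈ 0.040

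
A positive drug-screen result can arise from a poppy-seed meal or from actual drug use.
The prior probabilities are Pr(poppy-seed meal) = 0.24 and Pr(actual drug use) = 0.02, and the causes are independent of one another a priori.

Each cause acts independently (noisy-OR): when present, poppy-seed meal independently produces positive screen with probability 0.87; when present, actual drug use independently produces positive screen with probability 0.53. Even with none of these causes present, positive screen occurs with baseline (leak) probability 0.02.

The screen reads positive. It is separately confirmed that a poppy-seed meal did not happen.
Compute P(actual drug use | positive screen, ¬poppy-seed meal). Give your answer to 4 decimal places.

Under noisy-OR, P(positive screen | causes) = 1 − (1−0.02)·∏(1−qᵢ) over the active causes.
Numerator (weight on configurations with actual drug use): 0.5394*0.02 = 0.010788
Denominator P(positive screen | ¬poppy-seed meal): 0.02*0.98 + 0.5394*0.02 = 0.030388
Posterior = 0.010788 / 0.030388 ≈ 0.3550

P(actual drug use | positive screen, ¬poppy-seed meal) ≈ 0.3550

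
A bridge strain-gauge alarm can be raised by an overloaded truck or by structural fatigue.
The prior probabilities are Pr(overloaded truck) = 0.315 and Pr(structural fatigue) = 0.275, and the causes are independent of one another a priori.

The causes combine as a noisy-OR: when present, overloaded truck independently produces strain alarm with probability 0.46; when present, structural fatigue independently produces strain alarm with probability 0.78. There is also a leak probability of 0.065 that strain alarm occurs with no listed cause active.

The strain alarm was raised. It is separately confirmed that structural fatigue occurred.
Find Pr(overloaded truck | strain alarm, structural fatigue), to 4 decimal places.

Pr(overloaded truck | strain alarm, structural fatigue) ≈ 0.3398

Under noisy-OR, P(strain alarm | causes) = 1 − (1−0.065)·∏(1−qᵢ) over the active causes.
Weight on overloaded truck=true, given the evidence: 0.888922×0.315 = 0.280010
Normalizer over all consistent configurations: 0.7943×0.685 + 0.888922×0.315 = 0.824106
Posterior = 0.280010 / 0.824106 ≈ 0.3398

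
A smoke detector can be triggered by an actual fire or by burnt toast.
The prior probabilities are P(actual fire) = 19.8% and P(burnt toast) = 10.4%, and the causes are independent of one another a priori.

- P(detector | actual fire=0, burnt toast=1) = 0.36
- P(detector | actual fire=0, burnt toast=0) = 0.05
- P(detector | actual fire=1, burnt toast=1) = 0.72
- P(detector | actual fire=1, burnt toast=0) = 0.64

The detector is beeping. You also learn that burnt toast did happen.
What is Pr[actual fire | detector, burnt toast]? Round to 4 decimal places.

Pr[actual fire | detector, burnt toast] ≈ 0.3306

Weight on actual fire=true, given the evidence: 0.72·0.198 = 0.142560
The normalizing constant is 0.36·0.802 + 0.72·0.198 = 0.431280
P(actual fire | detector, burnt toast) = 0.142560/0.431280 ≈ 0.3306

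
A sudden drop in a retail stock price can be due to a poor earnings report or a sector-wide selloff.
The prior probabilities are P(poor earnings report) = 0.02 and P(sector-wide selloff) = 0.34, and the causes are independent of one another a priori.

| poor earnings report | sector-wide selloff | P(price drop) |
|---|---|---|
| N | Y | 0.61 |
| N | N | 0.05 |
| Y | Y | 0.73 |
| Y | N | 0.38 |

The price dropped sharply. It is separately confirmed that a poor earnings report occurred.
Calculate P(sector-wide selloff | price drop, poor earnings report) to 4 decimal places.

P(price drop | poor earnings report) = 0.38·0.66 + 0.73·0.34 = 0.250800 + 0.248200 = 0.499000
The sector-wide selloff-present share is 0.73·0.34 = 0.248200.
P(sector-wide selloff | price drop, poor earnings report) = 0.248200 / 0.499000 ≈ 0.4974

P(sector-wide selloff | price drop, poor earnings report) ≈ 0.4974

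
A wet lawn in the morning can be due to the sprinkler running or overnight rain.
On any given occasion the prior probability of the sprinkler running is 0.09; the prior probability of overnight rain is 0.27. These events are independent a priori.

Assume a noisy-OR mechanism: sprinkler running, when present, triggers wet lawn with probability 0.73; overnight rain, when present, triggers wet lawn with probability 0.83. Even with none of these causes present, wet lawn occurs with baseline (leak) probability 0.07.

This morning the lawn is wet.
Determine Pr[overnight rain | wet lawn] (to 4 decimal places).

Pr[overnight rain | wet lawn] ≈ 0.7063

Under noisy-OR, P(wet lawn | causes) = 1 − (1−0.07)·∏(1−qᵢ) over the active causes.
Enumerate the 4 (sprinkler running, overnight rain) configurations and weight by the priors:
  P(wet lawn) = 0.07×0.91×0.73 + 0.8419×0.91×0.27 + 0.7489×0.09×0.73 + 0.957313×0.09×0.27
        = 0.046501 + 0.206855 + 0.049203 + 0.023263 = 0.325822
The terms with overnight rain present sum to 0.230118, so
  P(overnight rain | wet lawn) = 0.230118 / 0.325822 ≈ 0.7063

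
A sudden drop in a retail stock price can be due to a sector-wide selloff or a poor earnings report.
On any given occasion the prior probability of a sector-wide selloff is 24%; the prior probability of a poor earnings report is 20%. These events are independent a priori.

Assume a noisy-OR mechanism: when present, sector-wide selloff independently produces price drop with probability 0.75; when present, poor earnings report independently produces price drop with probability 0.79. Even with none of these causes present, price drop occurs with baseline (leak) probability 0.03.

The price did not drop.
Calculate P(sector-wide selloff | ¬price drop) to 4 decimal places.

P(sector-wide selloff | ¬price drop) ≈ 0.0732

Under noisy-OR, P(price drop | causes) = 1 − (1−0.03)·∏(1−qᵢ) over the active causes.
Weight on sector-wide selloff=true, given the evidence: 0.046560 + 0.002444 = 0.049004
Denominator P(¬price drop): 0.97×0.76×0.8 + 0.2037×0.76×0.2 + 0.2425×0.24×0.8 + 0.050925×0.24×0.2 = 0.669726
Posterior = 0.049004 / 0.669726 ≈ 0.0732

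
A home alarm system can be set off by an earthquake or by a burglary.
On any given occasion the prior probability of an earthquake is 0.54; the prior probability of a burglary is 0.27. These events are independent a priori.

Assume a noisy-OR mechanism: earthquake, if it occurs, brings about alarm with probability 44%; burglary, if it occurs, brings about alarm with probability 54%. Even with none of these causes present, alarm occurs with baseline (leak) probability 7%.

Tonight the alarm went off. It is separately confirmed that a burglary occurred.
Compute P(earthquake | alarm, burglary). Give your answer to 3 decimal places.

Under noisy-OR, P(alarm | causes) = 1 − (1−0.07)·∏(1−qᵢ) over the active causes.
Weight on earthquake=true, given the evidence: 0.760432*0.54 = 0.410633
Denominator P(alarm | burglary): 0.5722*0.46 + 0.760432*0.54 = 0.673845
Posterior = 0.410633 / 0.673845 ≈ 0.609

P(earthquake | alarm, burglary) ≈ 0.609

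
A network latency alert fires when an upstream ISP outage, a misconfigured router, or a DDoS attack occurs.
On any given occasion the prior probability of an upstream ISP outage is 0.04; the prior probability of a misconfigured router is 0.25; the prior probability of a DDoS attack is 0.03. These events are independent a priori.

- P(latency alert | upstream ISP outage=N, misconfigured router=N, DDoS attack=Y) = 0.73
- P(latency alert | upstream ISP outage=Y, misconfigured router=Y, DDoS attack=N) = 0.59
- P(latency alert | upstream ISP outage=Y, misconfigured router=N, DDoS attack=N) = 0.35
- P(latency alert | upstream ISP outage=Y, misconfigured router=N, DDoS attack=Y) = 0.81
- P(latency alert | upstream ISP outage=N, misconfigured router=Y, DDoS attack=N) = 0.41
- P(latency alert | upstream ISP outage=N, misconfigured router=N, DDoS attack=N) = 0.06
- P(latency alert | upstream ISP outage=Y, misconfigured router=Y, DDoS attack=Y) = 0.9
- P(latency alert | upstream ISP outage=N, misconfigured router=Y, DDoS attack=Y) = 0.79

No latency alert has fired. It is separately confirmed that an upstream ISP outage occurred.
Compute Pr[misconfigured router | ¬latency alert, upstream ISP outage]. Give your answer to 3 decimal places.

Pr[misconfigured router | ¬latency alert, upstream ISP outage] ≈ 0.174

For the numerator, keep only misconfigured router=true terms: 0.099425 + 0.000750 = 0.100175
Denominator P(¬latency alert | upstream ISP outage): 0.65*0.75*0.97 + 0.19*0.75*0.03 + 0.41*0.25*0.97 + 0.1*0.25*0.03 = 0.577325
P(misconfigured router | ¬latency alert, upstream ISP outage) = 0.100175/0.577325 ≈ 0.174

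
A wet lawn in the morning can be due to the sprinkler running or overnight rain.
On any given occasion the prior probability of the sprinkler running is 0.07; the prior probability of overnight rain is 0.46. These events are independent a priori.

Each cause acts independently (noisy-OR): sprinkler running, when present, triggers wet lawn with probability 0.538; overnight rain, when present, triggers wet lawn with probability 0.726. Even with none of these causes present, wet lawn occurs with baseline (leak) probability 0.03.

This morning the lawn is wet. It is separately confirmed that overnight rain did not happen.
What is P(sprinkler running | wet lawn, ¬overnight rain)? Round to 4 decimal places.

P(sprinkler running | wet lawn, ¬overnight rain) ≈ 0.5806

Under noisy-OR, P(wet lawn | causes) = 1 − (1−0.03)·∏(1−qᵢ) over the active causes.
P(wet lawn | ¬overnight rain) = 0.03*0.93 + 0.55186*0.07 = 0.027900 + 0.038630 = 0.066530
Restricting to configurations with sprinkler running present: 0.55186*0.07 = 0.038630.
P(sprinkler running | wet lawn, ¬overnight rain) = 0.038630 / 0.066530 ≈ 0.5806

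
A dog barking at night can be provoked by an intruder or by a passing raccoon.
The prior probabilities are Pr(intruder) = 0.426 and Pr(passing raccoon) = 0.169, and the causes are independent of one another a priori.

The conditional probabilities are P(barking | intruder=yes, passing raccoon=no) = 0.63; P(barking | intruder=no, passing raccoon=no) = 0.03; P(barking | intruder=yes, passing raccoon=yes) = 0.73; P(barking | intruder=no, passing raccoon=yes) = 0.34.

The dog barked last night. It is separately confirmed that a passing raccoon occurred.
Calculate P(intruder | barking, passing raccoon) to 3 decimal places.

P(intruder | barking, passing raccoon) ≈ 0.614

Weight on intruder=true, given the evidence: 0.73·0.426 = 0.310980
Denominator P(barking | passing raccoon): 0.34·0.574 + 0.73·0.426 = 0.506140
P(intruder | barking, passing raccoon) = 0.310980/0.506140 ≈ 0.614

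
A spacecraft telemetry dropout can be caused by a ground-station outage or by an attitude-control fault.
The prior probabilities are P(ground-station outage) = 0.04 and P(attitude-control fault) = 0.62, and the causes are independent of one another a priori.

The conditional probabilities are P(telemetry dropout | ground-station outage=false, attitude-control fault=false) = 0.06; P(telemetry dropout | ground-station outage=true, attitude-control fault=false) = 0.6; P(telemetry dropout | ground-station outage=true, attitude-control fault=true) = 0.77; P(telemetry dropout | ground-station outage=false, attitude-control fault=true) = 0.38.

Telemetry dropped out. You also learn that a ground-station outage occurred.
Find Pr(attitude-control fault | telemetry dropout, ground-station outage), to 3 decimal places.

Weight on attitude-control fault=true, given the evidence: 0.77×0.62 = 0.477400
Denominator P(telemetry dropout | ground-station outage): 0.6×0.38 + 0.77×0.62 = 0.705400
Posterior = 0.477400 / 0.705400 ≈ 0.677

Pr(attitude-control fault | telemetry dropout, ground-station outage) ≈ 0.677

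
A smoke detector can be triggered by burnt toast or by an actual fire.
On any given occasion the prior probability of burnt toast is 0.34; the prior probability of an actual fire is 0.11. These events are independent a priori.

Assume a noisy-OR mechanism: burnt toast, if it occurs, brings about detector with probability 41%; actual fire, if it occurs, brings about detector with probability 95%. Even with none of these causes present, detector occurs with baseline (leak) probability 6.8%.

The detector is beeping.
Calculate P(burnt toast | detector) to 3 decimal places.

P(burnt toast | detector) ≈ 0.613

Under noisy-OR, P(detector | causes) = 1 − (1−0.068)·∏(1−qᵢ) over the active causes.
Numerator (weight on configurations with burnt toast): 0.136206 + 0.036372 = 0.172578
Normalizer over all consistent configurations: 0.068·0.66·0.89 + 0.9534·0.66·0.11 + 0.45012·0.34·0.89 + 0.972506·0.34·0.11 = 0.281738
Posterior = 0.172578 / 0.281738 ≈ 0.613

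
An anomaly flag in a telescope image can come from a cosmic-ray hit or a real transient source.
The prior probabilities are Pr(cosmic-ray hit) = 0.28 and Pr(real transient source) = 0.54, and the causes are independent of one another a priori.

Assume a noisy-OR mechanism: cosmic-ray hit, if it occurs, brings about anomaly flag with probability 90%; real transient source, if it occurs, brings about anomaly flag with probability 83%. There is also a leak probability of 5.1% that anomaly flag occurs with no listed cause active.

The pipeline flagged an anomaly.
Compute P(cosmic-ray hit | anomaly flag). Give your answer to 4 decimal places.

P(cosmic-ray hit | anomaly flag) ≈ 0.4362

Under noisy-OR, P(anomaly flag | causes) = 1 − (1−0.051)·∏(1−qᵢ) over the active causes.
Weight on cosmic-ray hit=true, given the evidence: 0.116577 + 0.148761 = 0.265338
Denominator P(anomaly flag): 0.051×0.72×0.46 + 0.83867×0.72×0.54 + 0.9051×0.28×0.46 + 0.983867×0.28×0.54 = 0.608304
Posterior = 0.265338 / 0.608304 ≈ 0.4362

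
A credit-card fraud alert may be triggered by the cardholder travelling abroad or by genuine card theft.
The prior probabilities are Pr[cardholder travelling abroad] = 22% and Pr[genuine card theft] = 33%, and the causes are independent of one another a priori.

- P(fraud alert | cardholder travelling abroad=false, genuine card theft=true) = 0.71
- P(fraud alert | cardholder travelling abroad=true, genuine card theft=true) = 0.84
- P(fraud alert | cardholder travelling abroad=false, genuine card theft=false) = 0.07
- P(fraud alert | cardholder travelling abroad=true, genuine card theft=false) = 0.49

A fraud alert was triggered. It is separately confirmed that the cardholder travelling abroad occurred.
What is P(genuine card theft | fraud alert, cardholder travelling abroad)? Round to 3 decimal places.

Enumerate both values of genuine card theft and weight by the priors:
  P(fraud alert | cardholder travelling abroad) = 0.49·0.67 + 0.84·0.33
        = 0.328300 + 0.277200 = 0.605500
Configurations with genuine card theft contribute 0.277200, so
  P(genuine card theft | fraud alert, cardholder travelling abroad) = 0.277200 / 0.605500 ≈ 0.458

P(genuine card theft | fraud alert, cardholder travelling abroad) ≈ 0.458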